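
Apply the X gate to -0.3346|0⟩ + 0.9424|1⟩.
0.9424|0⟩ - 0.3346|1⟩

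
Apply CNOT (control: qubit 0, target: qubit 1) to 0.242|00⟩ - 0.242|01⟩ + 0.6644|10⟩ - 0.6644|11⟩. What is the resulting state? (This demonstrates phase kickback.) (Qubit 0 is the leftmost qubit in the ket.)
0.242|00⟩ - 0.242|01⟩ - 0.6644|10⟩ + 0.6644|11⟩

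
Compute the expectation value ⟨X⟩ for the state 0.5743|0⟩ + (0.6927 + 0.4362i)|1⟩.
0.7956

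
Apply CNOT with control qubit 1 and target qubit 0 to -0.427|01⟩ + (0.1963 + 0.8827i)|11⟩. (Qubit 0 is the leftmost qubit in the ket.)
(0.1963 + 0.8827i)|01⟩ - 0.427|11⟩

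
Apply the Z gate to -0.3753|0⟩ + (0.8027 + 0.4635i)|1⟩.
-0.3753|0⟩ + (-0.8027 - 0.4635i)|1⟩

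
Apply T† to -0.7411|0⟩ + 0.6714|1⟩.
-0.7411|0⟩ + (0.4748 - 0.4748i)|1⟩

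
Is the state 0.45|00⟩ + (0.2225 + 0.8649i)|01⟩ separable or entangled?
Separable

Writing the state as a|00⟩ + b|01⟩ + c|10⟩ + d|11⟩, it is a product state iff ad − bc = 0.
Here (a, b, c, d) = (0.45, (0.2225 + 0.8649i), 0, 0): ad − bc = (0.45)(0) − (0.2225 + 0.8649i)(0) = 0, so the state is separable.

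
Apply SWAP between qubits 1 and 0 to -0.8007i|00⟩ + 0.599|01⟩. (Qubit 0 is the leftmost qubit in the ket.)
-0.8007i|00⟩ + 0.599|10⟩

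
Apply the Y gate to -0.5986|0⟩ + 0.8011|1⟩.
-0.8011i|0⟩ - 0.5986i|1⟩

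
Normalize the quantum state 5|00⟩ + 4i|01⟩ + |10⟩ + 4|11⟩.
0.6565|00⟩ + 0.5252i|01⟩ + 0.1313|10⟩ + 0.5252|11⟩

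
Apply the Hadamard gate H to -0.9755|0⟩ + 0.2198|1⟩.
-0.5344|0⟩ - 0.8452|1⟩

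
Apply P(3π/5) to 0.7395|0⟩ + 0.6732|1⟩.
0.7395|0⟩ + (-0.208 + 0.6403i)|1⟩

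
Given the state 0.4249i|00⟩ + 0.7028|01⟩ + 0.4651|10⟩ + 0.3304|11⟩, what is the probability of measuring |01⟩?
0.4939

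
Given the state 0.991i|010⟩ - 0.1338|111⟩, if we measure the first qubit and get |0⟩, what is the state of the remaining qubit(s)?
i|10⟩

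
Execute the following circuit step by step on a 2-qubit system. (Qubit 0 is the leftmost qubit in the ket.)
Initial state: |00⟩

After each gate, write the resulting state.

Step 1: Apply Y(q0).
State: i|10⟩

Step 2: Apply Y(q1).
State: -|11⟩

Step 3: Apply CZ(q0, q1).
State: |11⟩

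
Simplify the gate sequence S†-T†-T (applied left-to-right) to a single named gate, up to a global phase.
S†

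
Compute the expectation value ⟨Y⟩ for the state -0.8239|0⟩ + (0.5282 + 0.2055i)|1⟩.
-0.3386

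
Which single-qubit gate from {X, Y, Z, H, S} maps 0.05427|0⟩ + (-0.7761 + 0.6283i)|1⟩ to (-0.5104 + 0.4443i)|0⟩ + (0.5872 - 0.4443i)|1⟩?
H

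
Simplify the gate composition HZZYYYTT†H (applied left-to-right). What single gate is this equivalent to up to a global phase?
Y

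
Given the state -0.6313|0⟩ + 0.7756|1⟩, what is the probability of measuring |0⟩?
0.3985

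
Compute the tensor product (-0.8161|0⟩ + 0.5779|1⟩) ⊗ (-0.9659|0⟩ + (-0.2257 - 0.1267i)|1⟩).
0.7883|00⟩ + (0.1842 + 0.1034i)|01⟩ - 0.5582|10⟩ + (-0.1304 - 0.07322i)|11⟩

amp(|b₁b₂…⟩) = product of the factor amplitudes for bits b₁, b₂, …; only kets whose every factor amplitude is nonzero survive.
|00⟩: (-0.8161)(-0.9659) = 0.7883
|01⟩: (-0.8161)(-0.2257 - 0.1267i) = (0.1842 + 0.1034i)
|10⟩: (0.5779)(-0.9659) = -0.5582
|11⟩: (0.5779)(-0.2257 - 0.1267i) = (-0.1304 - 0.07322i)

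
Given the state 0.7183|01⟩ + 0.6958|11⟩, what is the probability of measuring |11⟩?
0.4841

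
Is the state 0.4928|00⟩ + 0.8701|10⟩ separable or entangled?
Separable

Writing the state as a|00⟩ + b|01⟩ + c|10⟩ + d|11⟩, it is a product state iff ad − bc = 0.
Here (a, b, c, d) = (0.4928, 0, 0.8701, 0): ad − bc = (0.4928)(0) − (0)(0.8701) = 0, so the state is separable.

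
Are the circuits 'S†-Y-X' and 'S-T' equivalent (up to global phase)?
No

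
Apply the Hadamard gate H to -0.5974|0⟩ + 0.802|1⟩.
0.1447|0⟩ - 0.9895|1⟩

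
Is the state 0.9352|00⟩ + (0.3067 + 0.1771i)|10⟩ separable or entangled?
Separable

Writing the state as a|00⟩ + b|01⟩ + c|10⟩ + d|11⟩, it is a product state iff ad − bc = 0.
Here (a, b, c, d) = (0.9352, 0, (0.3067 + 0.1771i), 0): ad − bc = (0.9352)(0) − (0)(0.3067 + 0.1771i) = 0, so the state is separable.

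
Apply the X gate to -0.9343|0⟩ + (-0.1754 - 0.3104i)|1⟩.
(-0.1754 - 0.3104i)|0⟩ - 0.9343|1⟩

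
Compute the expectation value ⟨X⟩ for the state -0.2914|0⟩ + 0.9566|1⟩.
-0.5575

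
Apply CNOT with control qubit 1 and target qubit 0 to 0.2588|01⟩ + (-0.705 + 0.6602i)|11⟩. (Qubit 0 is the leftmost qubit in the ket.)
(-0.705 + 0.6602i)|01⟩ + 0.2588|11⟩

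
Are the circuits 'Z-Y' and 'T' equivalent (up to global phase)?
No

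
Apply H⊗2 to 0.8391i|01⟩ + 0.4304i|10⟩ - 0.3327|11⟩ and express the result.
(-0.1664 + 0.6348i)|00⟩ + (0.1664 - 0.2044i)|01⟩ + (0.1664 + 0.2044i)|10⟩ + (-0.1664 - 0.6348i)|11⟩

H⊗2 gives amp(|y⟩) = (1/2) Σ_x (−1)^(x·y) amp(|x⟩), where x·y is the number of positions in which both x and y have a 1.
|00⟩: (0.8391i + 0.4304i - 0.3327)/2 = (-0.1664 + 0.6348i)
|01⟩: (-0.8391i + 0.4304i + 0.3327)/2 = (0.1664 - 0.2044i)
|10⟩: (0.8391i - 0.4304i + 0.3327)/2 = (0.1664 + 0.2044i)
|11⟩: (-0.8391i - 0.4304i - 0.3327)/2 = (-0.1664 - 0.6348i)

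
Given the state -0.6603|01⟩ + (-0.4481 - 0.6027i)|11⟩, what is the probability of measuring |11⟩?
0.564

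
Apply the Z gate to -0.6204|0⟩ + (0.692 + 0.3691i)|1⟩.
-0.6204|0⟩ + (-0.692 - 0.3691i)|1⟩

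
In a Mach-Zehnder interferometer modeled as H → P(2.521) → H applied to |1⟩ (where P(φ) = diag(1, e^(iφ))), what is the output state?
(0.9068 - 0.2908i)|0⟩ + (0.09323 + 0.2908i)|1⟩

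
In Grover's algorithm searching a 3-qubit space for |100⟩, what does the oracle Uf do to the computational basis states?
Uf|x⟩ = -|x⟩ if x = 100, else |x⟩ (phase flip on target)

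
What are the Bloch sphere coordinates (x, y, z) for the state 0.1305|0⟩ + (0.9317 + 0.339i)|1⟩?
(0.2432, 0.08848, -0.966)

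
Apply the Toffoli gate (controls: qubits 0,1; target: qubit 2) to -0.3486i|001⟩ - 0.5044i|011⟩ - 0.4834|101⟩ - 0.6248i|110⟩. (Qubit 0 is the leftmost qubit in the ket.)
-0.3486i|001⟩ - 0.5044i|011⟩ - 0.4834|101⟩ - 0.6248i|111⟩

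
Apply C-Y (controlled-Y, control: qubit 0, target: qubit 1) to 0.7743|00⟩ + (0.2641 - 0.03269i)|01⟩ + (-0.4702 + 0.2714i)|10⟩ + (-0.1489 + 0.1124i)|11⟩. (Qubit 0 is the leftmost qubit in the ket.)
0.7743|00⟩ + (0.2641 - 0.03269i)|01⟩ + (0.1124 + 0.1489i)|10⟩ + (-0.2714 - 0.4702i)|11⟩

C-Y leaves the control-|0⟩ kets |00⟩, |01⟩ unchanged and applies Y to qubit 1 on the control-|1⟩ pair (|10⟩, |11⟩).
Y = [[0, -i], [i, 0]].
With a = amp(|10⟩) = (-0.4702 + 0.2714i) and b = amp(|11⟩) = (-0.1489 + 0.1124i):
new amp(|10⟩) = (-i)·b = (0.1124 + 0.1489i)
new amp(|11⟩) = (i)·a = (-0.2714 - 0.4702i)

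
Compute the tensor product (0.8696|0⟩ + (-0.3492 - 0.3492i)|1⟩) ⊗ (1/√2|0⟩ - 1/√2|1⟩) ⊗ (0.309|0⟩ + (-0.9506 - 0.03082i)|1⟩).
0.19|000⟩ + (-0.5845 - 0.01895i)|001⟩ - 0.19|010⟩ + (0.5845 + 0.01895i)|011⟩ + (-0.0763 - 0.0763i)|100⟩ + (0.2271 + 0.2423i)|101⟩ + (0.0763 + 0.0763i)|110⟩ + (-0.2271 - 0.2423i)|111⟩

amp(|b₁b₂…⟩) = product of the factor amplitudes for bits b₁, b₂, …; only kets whose every factor amplitude is nonzero survive.
|000⟩: (0.8696)(1/√2)(0.309) = 0.19
|001⟩: (0.8696)(1/√2)(-0.9506 - 0.03082i) = (-0.5845 - 0.01895i)
|010⟩: (0.8696)(-1/√2)(0.309) = -0.19
|011⟩: (0.8696)(-1/√2)(-0.9506 - 0.03082i) = (0.5845 + 0.01895i)
|100⟩: (-0.3492 - 0.3492i)(1/√2)(0.309) = (-0.0763 - 0.0763i)
|101⟩: (-0.3492 - 0.3492i)(1/√2)(-0.9506 - 0.03082i) = (0.2271 + 0.2423i)
|110⟩: (-0.3492 - 0.3492i)(-1/√2)(0.309) = (0.0763 + 0.0763i)
|111⟩: (-0.3492 - 0.3492i)(-1/√2)(-0.9506 - 0.03082i) = (-0.2271 - 0.2423i)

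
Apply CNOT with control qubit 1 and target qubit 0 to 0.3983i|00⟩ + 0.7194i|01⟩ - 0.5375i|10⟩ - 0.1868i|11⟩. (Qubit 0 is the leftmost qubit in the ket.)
0.3983i|00⟩ - 0.1868i|01⟩ - 0.5375i|10⟩ + 0.7194i|11⟩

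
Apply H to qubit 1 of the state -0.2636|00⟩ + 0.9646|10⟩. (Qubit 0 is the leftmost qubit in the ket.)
-0.1864|00⟩ - 0.1864|01⟩ + 0.6821|10⟩ + 0.6821|11⟩

H on qubit 1 mixes each pair of kets that differ only in qubit 1: amplitudes (a, b) of (|…0…⟩, |…1…⟩) become ((a + b)/√2, (a − b)/√2). Kets absent from the input have amplitude 0.
(|00⟩, |01⟩): (a, b) = (-0.2636, 0) → (-0.1864, -0.1864)
(|10⟩, |11⟩): (a, b) = (0.9646, 0) → (0.6821, 0.6821)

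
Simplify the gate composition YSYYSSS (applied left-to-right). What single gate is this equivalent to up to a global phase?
Y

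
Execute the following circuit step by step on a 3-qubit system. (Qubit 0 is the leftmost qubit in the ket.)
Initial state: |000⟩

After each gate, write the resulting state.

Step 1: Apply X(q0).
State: |100⟩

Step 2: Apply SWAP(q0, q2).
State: |001⟩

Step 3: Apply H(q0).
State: 1/√2|001⟩ + 1/√2|101⟩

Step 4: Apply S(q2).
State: (1/√2)i|001⟩ + (1/√2)i|101⟩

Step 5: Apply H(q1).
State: (1/2)i|001⟩ + (1/2)i|011⟩ + (1/2)i|101⟩ + (1/2)i|111⟩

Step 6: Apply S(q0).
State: (1/2)i|001⟩ + (1/2)i|011⟩ - 1/2|101⟩ - 1/2|111⟩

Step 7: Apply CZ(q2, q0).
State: (1/2)i|001⟩ + (1/2)i|011⟩ + 1/2|101⟩ + 1/2|111⟩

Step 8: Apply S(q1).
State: (1/2)i|001⟩ - 1/2|011⟩ + 1/2|101⟩ + (1/2)i|111⟩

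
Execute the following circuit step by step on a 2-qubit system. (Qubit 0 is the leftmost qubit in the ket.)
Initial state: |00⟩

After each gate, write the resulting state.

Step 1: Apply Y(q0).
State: i|10⟩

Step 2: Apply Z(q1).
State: i|10⟩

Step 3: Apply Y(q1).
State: -|11⟩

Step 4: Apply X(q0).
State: -|01⟩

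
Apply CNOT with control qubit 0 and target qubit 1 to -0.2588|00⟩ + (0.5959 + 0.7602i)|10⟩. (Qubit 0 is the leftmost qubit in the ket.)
-0.2588|00⟩ + (0.5959 + 0.7602i)|11⟩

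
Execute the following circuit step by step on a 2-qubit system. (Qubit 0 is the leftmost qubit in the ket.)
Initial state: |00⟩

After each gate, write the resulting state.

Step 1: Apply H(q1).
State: 1/√2|00⟩ + 1/√2|01⟩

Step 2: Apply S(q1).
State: 1/√2|00⟩ + (1/√2)i|01⟩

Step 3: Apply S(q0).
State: 1/√2|00⟩ + (1/√2)i|01⟩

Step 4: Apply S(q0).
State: 1/√2|00⟩ + (1/√2)i|01⟩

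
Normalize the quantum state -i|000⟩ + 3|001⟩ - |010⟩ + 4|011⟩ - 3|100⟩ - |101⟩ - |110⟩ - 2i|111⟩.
-0.1543i|000⟩ + 0.4629|001⟩ - 0.1543|010⟩ + 0.6172|011⟩ - 0.4629|100⟩ - 0.1543|101⟩ - 0.1543|110⟩ - 0.3086i|111⟩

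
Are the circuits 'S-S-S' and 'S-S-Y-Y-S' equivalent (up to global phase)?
Yes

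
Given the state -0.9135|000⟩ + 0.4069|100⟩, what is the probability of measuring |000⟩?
0.8345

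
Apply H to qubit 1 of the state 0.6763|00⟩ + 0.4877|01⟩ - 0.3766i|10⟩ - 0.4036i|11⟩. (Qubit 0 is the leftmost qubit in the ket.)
0.8231|00⟩ + 0.1334|01⟩ - 0.5517i|10⟩ + 0.01909i|11⟩

H on qubit 1 mixes each pair of kets that differ only in qubit 1: amplitudes (a, b) of (|…0…⟩, |…1…⟩) become ((a + b)/√2, (a − b)/√2). Kets absent from the input have amplitude 0.
(|00⟩, |01⟩): (a, b) = (0.6763, 0.4877) → (0.8231, 0.1334)
(|10⟩, |11⟩): (a, b) = (-0.3766i, -0.4036i) → (-0.5517i, 0.01909i)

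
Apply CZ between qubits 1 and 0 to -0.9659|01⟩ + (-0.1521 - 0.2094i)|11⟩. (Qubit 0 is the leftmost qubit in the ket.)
-0.9659|01⟩ + (0.1521 + 0.2094i)|11⟩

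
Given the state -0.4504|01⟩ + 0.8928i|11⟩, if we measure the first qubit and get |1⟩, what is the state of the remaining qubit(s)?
i|1⟩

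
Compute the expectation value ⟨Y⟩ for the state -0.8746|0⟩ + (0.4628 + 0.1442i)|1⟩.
-0.2522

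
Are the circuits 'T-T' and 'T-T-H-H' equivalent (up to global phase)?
Yes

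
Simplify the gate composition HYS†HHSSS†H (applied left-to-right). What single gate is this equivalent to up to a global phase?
Y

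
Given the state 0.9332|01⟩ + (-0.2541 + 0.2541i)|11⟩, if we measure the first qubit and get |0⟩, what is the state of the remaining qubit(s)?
|1⟩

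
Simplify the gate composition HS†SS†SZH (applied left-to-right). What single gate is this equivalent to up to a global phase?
X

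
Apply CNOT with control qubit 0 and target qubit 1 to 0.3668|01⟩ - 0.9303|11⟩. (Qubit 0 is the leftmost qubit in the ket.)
0.3668|01⟩ - 0.9303|10⟩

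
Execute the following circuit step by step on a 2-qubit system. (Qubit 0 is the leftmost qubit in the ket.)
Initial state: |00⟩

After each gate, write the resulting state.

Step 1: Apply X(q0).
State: |10⟩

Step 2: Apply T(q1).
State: |10⟩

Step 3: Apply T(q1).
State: |10⟩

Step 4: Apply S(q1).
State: |10⟩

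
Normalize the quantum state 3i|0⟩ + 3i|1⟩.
(1/√2)i|0⟩ + (1/√2)i|1⟩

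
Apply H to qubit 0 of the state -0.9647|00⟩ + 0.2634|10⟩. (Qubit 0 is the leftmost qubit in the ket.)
-0.4959|00⟩ - 0.8684|10⟩

H on qubit 0 mixes each pair of kets that differ only in qubit 0: amplitudes (a, b) of (|…0…⟩, |…1…⟩) become ((a + b)/√2, (a − b)/√2). Kets absent from the input have amplitude 0.
(|00⟩, |10⟩): (a, b) = (-0.9647, 0.2634) → (-0.4959, -0.8684)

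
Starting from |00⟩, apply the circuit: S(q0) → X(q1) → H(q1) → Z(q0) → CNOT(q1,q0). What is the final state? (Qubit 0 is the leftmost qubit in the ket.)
1/√2|00⟩ - 1/√2|11⟩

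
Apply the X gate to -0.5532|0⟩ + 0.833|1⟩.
0.833|0⟩ - 0.5532|1⟩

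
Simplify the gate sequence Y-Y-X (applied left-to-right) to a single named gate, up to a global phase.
X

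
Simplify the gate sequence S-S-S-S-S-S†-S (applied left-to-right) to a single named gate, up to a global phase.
S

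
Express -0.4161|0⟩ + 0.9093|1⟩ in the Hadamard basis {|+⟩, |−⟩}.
0.3487|+⟩ - 0.9372|−⟩

With |ψ⟩ = α|0⟩ + β|1⟩, the Hadamard-basis coefficients are ⟨+|ψ⟩ = (α + β)/√2 and ⟨−|ψ⟩ = (α − β)/√2.
Here α = -0.4161, β = 0.9093: (α + β)/√2 = 0.3487, (α − β)/√2 = -0.9372.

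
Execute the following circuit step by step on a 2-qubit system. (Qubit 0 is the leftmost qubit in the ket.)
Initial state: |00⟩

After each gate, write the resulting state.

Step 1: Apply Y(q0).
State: i|10⟩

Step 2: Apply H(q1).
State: (1/√2)i|10⟩ + (1/√2)i|11⟩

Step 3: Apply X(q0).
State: (1/√2)i|00⟩ + (1/√2)i|01⟩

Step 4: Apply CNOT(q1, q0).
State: (1/√2)i|00⟩ + (1/√2)i|11⟩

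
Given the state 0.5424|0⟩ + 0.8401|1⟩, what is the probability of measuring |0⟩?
0.2942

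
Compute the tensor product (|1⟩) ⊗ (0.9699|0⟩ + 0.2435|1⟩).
0.9699|10⟩ + 0.2435|11⟩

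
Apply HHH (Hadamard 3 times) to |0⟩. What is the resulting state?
1/√2|0⟩ + 1/√2|1⟩

H² = I, so H^3 = H: a single Hadamard. With (a, b) = (1, 0), H gives ((a + b)/√2, (a − b)/√2) = (1/√2, 1/√2).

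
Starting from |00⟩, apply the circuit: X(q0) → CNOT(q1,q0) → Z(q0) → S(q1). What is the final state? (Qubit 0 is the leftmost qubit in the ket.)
-|10⟩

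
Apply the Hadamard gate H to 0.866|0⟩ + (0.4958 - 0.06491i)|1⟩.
(0.9629 - 0.0459i)|0⟩ + (0.2618 + 0.0459i)|1⟩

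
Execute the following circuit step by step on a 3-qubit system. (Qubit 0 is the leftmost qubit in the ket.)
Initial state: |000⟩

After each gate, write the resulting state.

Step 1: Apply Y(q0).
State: i|100⟩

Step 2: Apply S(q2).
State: i|100⟩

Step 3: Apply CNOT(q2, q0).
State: i|100⟩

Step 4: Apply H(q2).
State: (1/√2)i|100⟩ + (1/√2)i|101⟩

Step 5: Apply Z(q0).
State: -(1/√2)i|100⟩ - (1/√2)i|101⟩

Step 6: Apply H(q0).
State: -(1/2)i|000⟩ - (1/2)i|001⟩ + (1/2)i|100⟩ + (1/2)i|101⟩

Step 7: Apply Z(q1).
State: -(1/2)i|000⟩ - (1/2)i|001⟩ + (1/2)i|100⟩ + (1/2)i|101⟩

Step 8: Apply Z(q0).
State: -(1/2)i|000⟩ - (1/2)i|001⟩ - (1/2)i|100⟩ - (1/2)i|101⟩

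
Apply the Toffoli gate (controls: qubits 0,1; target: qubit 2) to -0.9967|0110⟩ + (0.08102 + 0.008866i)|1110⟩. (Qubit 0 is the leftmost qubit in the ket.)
-0.9967|0110⟩ + (0.08102 + 0.008866i)|1100⟩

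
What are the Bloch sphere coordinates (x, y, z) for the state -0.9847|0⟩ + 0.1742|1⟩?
(-0.3431, 0, 0.9393)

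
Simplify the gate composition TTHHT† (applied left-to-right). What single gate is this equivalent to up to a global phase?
T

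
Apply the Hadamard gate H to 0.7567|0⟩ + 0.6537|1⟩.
0.9973|0⟩ + 0.07283|1⟩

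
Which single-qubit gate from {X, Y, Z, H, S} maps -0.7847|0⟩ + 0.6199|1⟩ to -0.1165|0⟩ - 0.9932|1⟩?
H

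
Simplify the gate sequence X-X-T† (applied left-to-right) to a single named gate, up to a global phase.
T†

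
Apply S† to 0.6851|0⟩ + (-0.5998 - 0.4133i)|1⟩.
0.6851|0⟩ + (-0.4133 + 0.5998i)|1⟩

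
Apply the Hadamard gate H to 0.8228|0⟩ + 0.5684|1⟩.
0.9837|0⟩ + 0.1799|1⟩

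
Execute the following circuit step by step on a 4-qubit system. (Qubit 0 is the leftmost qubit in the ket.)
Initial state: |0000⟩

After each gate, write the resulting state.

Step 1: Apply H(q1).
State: 1/√2|0000⟩ + 1/√2|0100⟩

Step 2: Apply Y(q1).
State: -(1/√2)i|0000⟩ + (1/√2)i|0100⟩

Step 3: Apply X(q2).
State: -(1/√2)i|0010⟩ + (1/√2)i|0110⟩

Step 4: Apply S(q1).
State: -(1/√2)i|0010⟩ - 1/√2|0110⟩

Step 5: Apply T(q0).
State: -(1/√2)i|0010⟩ - 1/√2|0110⟩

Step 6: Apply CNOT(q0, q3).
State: -(1/√2)i|0010⟩ - 1/√2|0110⟩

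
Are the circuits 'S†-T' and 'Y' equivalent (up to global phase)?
No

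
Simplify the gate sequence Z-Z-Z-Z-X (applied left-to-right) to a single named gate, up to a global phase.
X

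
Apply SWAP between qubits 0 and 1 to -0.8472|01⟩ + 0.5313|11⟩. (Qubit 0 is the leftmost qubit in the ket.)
-0.8472|10⟩ + 0.5313|11⟩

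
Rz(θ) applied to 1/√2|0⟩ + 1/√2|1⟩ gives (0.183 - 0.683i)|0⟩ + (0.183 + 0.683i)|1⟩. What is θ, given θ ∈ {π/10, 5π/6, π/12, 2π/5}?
5π/6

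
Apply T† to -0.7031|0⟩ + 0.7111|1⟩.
-0.7031|0⟩ + (0.5028 - 0.5028i)|1⟩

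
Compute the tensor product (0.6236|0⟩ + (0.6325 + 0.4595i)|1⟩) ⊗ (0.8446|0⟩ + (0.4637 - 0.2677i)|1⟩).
0.5267|00⟩ + (0.2892 - 0.1669i)|01⟩ + (0.5342 + 0.3881i)|10⟩ + (0.4163 + 0.04375i)|11⟩

amp(|b₁b₂…⟩) = product of the factor amplitudes for bits b₁, b₂, …; only kets whose every factor amplitude is nonzero survive.
|00⟩: (0.6236)(0.8446) = 0.5267
|01⟩: (0.6236)(0.4637 - 0.2677i) = (0.2892 - 0.1669i)
|10⟩: (0.6325 + 0.4595i)(0.8446) = (0.5342 + 0.3881i)
|11⟩: (0.6325 + 0.4595i)(0.4637 - 0.2677i) = (0.4163 + 0.04375i)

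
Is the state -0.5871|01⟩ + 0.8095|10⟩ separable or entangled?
Entangled

Writing the state as a|00⟩ + b|01⟩ + c|10⟩ + d|11⟩, it is a product state iff ad − bc = 0.
Here (a, b, c, d) = (0, -0.5871, 0.8095, 0): ad − bc = (0)(0) − (-0.5871)(0.8095) = 0.4753 ≠ 0, so the state is entangled.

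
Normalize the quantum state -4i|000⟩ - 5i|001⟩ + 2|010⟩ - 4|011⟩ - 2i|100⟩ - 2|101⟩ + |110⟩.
-0.4781i|000⟩ - 0.5976i|001⟩ + 0.239|010⟩ - 0.4781|011⟩ - 0.239i|100⟩ - 0.239|101⟩ + 0.1195|110⟩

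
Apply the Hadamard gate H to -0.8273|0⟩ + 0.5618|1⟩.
-0.1877|0⟩ - 0.9822|1⟩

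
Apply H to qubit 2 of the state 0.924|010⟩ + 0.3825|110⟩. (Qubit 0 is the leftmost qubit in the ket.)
0.6534|010⟩ + 0.6534|011⟩ + 0.2705|110⟩ + 0.2705|111⟩

H on qubit 2 mixes each pair of kets that differ only in qubit 2: amplitudes (a, b) of (|…0…⟩, |…1…⟩) become ((a + b)/√2, (a − b)/√2). Kets absent from the input have amplitude 0.
(|010⟩, |011⟩): (a, b) = (0.924, 0) → (0.6534, 0.6534)
(|110⟩, |111⟩): (a, b) = (0.3825, 0) → (0.2705, 0.2705)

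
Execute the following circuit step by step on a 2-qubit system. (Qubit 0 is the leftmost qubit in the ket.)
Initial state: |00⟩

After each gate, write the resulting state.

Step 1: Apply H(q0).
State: 1/√2|00⟩ + 1/√2|10⟩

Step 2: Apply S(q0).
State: 1/√2|00⟩ + (1/√2)i|10⟩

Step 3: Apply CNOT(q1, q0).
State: 1/√2|00⟩ + (1/√2)i|10⟩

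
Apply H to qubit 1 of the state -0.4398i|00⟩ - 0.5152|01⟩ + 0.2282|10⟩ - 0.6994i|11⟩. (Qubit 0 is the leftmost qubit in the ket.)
(-0.3643 - 0.311i)|00⟩ + (0.3643 - 0.311i)|01⟩ + (0.1614 - 0.4946i)|10⟩ + (0.1614 + 0.4946i)|11⟩

H on qubit 1 mixes each pair of kets that differ only in qubit 1: amplitudes (a, b) of (|…0…⟩, |…1…⟩) become ((a + b)/√2, (a − b)/√2). Kets absent from the input have amplitude 0.
(|00⟩, |01⟩): (a, b) = (-0.4398i, -0.5152) → ((-0.3643 - 0.311i), (0.3643 - 0.311i))
(|10⟩, |11⟩): (a, b) = (0.2282, -0.6994i) → ((0.1614 - 0.4946i), (0.1614 + 0.4946i))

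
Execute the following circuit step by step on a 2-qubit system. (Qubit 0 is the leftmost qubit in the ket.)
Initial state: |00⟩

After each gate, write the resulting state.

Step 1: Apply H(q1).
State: 1/√2|00⟩ + 1/√2|01⟩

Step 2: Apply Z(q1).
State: 1/√2|00⟩ - 1/√2|01⟩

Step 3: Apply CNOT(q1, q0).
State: 1/√2|00⟩ - 1/√2|11⟩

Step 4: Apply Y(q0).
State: (1/√2)i|01⟩ + (1/√2)i|10⟩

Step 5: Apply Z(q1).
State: -(1/√2)i|01⟩ + (1/√2)i|10⟩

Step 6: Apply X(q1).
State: -(1/√2)i|00⟩ + (1/√2)i|11⟩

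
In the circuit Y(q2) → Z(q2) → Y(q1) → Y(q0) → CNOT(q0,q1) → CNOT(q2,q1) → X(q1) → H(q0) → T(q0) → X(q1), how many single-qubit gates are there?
8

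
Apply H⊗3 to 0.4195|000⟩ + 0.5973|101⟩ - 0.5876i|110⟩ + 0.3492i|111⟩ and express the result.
(0.3595 - 0.08429i)|000⟩ + (-0.06286 - 0.3312i)|001⟩ + (0.3595 + 0.08429i)|010⟩ + (-0.06286 + 0.3312i)|011⟩ + (-0.06286 + 0.08429i)|100⟩ + (0.3595 + 0.3312i)|101⟩ + (-0.06286 - 0.08429i)|110⟩ + (0.3595 - 0.3312i)|111⟩

H⊗3 gives amp(|y⟩) = (1/2√2) Σ_x (−1)^(x·y) amp(|x⟩), where x·y is the number of positions in which both x and y have a 1.
|000⟩: (0.4195 + 0.5973 - 0.5876i + 0.3492i)/(2√2) = (0.3595 - 0.08429i)
|001⟩: (0.4195 - 0.5973 - 0.5876i - 0.3492i)/(2√2) = (-0.06286 - 0.3312i)
|010⟩: (0.4195 + 0.5973 + 0.5876i - 0.3492i)/(2√2) = (0.3595 + 0.08429i)
|011⟩: (0.4195 - 0.5973 + 0.5876i + 0.3492i)/(2√2) = (-0.06286 + 0.3312i)
|100⟩: (0.4195 - 0.5973 + 0.5876i - 0.3492i)/(2√2) = (-0.06286 + 0.08429i)
|101⟩: (0.4195 + 0.5973 + 0.5876i + 0.3492i)/(2√2) = (0.3595 + 0.3312i)
|110⟩: (0.4195 - 0.5973 - 0.5876i + 0.3492i)/(2√2) = (-0.06286 - 0.08429i)
|111⟩: (0.4195 + 0.5973 - 0.5876i - 0.3492i)/(2√2) = (0.3595 - 0.3312i)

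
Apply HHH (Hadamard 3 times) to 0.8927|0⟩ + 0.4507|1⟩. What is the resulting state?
0.9499|0⟩ + 0.3125|1⟩

H² = I, so H^3 = H: a single Hadamard. With (a, b) = (0.8927, 0.4507), H gives ((a + b)/√2, (a − b)/√2) = (0.9499, 0.3125).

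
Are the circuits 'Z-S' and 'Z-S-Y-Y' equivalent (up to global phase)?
Yes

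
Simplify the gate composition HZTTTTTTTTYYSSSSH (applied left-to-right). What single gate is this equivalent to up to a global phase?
X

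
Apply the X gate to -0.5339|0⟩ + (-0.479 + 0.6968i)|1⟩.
(-0.479 + 0.6968i)|0⟩ - 0.5339|1⟩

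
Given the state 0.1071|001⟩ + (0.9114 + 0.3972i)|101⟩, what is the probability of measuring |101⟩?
0.9884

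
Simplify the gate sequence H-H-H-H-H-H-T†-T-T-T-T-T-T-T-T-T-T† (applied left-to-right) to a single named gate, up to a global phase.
T†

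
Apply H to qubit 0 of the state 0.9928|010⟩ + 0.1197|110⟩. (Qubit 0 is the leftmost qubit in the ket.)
0.7867|010⟩ + 0.6174|110⟩

H on qubit 0 mixes each pair of kets that differ only in qubit 0: amplitudes (a, b) of (|…0…⟩, |…1…⟩) become ((a + b)/√2, (a − b)/√2). Kets absent from the input have amplitude 0.
(|010⟩, |110⟩): (a, b) = (0.9928, 0.1197) → (0.7867, 0.6174)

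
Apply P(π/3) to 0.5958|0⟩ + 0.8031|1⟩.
0.5958|0⟩ + (0.4016 + 0.6955i)|1⟩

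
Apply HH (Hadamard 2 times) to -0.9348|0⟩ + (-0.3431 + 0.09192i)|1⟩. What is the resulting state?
-0.9348|0⟩ + (-0.3431 + 0.09192i)|1⟩

H² = I, so an even number of Hadamards cancels: H^2 = I and the state is unchanged.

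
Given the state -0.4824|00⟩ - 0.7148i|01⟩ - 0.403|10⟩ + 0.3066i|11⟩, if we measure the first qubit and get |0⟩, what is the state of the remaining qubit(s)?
-0.5594|0⟩ - 0.8289i|1⟩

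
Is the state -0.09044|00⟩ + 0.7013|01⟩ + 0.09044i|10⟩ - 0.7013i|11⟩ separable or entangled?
Separable

Writing the state as a|00⟩ + b|01⟩ + c|10⟩ + d|11⟩, it is a product state iff ad − bc = 0.
Here (a, b, c, d) = (-0.09044, 0.7013, 0.09044i, -0.7013i): ad − bc = (-0.09044)(-0.7013i) − (0.7013)(0.09044i) = 0, so the state is separable.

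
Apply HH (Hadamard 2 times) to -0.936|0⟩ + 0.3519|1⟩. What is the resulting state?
-0.936|0⟩ + 0.3519|1⟩

H² = I, so an even number of Hadamards cancels: H^2 = I and the state is unchanged.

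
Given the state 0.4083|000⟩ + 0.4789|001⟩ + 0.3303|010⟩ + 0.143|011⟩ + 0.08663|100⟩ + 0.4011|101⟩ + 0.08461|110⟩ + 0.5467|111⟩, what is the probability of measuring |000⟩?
0.1667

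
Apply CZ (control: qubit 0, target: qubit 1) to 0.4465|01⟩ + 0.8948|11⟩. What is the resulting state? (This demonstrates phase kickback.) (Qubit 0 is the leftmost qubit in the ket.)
0.4465|01⟩ - 0.8948|11⟩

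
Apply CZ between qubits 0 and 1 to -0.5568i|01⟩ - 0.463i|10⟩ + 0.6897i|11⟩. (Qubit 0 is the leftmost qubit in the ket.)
-0.5568i|01⟩ - 0.463i|10⟩ - 0.6897i|11⟩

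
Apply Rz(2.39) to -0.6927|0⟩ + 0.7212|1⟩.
(-0.2542 + 0.6444i)|0⟩ + (0.2647 + 0.6709i)|1⟩

Rz(2.39) = [[e^(−iθ/2), 0], [0, e^(iθ/2)]] with e^(±iθ/2) = cos(θ/2) ± i·sin(θ/2); θ = 2.39, cos(θ/2) ≈ 0.367013, sin(θ/2) ≈ 0.930216.
With a = amp(|0⟩) = -0.6927 and b = amp(|1⟩) = 0.7212:
new amp(|0⟩) = (0.367013 - 0.930216i)·a = (-0.2542 + 0.6444i)
new amp(|1⟩) = (0.367013 + 0.930216i)·b = (0.2647 + 0.6709i)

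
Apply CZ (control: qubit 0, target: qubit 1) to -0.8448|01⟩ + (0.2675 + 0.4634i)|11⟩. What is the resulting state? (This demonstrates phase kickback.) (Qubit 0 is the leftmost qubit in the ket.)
-0.8448|01⟩ + (-0.2675 - 0.4634i)|11⟩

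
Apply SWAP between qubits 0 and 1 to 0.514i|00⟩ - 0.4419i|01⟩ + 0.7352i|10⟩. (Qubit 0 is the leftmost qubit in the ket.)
0.514i|00⟩ + 0.7352i|01⟩ - 0.4419i|10⟩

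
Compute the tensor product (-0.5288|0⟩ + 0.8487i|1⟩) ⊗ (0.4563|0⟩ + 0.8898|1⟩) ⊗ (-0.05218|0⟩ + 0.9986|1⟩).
0.01259|000⟩ - 0.241|001⟩ + 0.02455|010⟩ - 0.4699|011⟩ - 0.02021i|100⟩ + 0.3867i|101⟩ - 0.0394i|110⟩ + 0.7541i|111⟩

amp(|b₁b₂…⟩) = product of the factor amplitudes for bits b₁, b₂, …; only kets whose every factor amplitude is nonzero survive.
|000⟩: (-0.5288)(0.4563)(-0.05218) = 0.01259
|001⟩: (-0.5288)(0.4563)(0.9986) = -0.241
|010⟩: (-0.5288)(0.8898)(-0.05218) = 0.02455
|011⟩: (-0.5288)(0.8898)(0.9986) = -0.4699
|100⟩: (0.8487i)(0.4563)(-0.05218) = -0.02021i
|101⟩: (0.8487i)(0.4563)(0.9986) = 0.3867i
|110⟩: (0.8487i)(0.8898)(-0.05218) = -0.0394i
|111⟩: (0.8487i)(0.8898)(0.9986) = 0.7541i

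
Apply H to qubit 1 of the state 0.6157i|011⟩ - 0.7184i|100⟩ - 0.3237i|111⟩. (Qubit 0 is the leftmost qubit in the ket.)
0.4354i|001⟩ - 0.4354i|011⟩ - 0.508i|100⟩ - 0.2289i|101⟩ - 0.508i|110⟩ + 0.2289i|111⟩

H on qubit 1 mixes each pair of kets that differ only in qubit 1: amplitudes (a, b) of (|…0…⟩, |…1…⟩) become ((a + b)/√2, (a − b)/√2). Kets absent from the input have amplitude 0.
(|001⟩, |011⟩): (a, b) = (0, 0.6157i) → (0.4354i, -0.4354i)
(|100⟩, |110⟩): (a, b) = (-0.7184i, 0) → (-0.508i, -0.508i)
(|101⟩, |111⟩): (a, b) = (0, -0.3237i) → (-0.2289i, 0.2289i)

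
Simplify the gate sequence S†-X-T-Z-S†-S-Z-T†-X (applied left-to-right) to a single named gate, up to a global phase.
S†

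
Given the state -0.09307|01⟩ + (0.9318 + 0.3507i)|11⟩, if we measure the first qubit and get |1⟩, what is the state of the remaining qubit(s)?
(0.9359 + 0.3522i)|1⟩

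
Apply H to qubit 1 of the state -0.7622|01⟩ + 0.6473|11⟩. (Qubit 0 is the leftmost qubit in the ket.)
-0.539|00⟩ + 0.539|01⟩ + 0.4577|10⟩ - 0.4577|11⟩

H on qubit 1 mixes each pair of kets that differ only in qubit 1: amplitudes (a, b) of (|…0…⟩, |…1…⟩) become ((a + b)/√2, (a − b)/√2). Kets absent from the input have amplitude 0.
(|00⟩, |01⟩): (a, b) = (0, -0.7622) → (-0.539, 0.539)
(|10⟩, |11⟩): (a, b) = (0, 0.6473) → (0.4577, -0.4577)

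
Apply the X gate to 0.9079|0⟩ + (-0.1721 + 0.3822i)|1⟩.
(-0.1721 + 0.3822i)|0⟩ + 0.9079|1⟩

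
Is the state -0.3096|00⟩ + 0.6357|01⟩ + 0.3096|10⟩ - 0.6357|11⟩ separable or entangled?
Separable

Writing the state as a|00⟩ + b|01⟩ + c|10⟩ + d|11⟩, it is a product state iff ad − bc = 0.
Here (a, b, c, d) = (-0.3096, 0.6357, 0.3096, -0.6357): ad − bc = (-0.3096)(-0.6357) − (0.6357)(0.3096) = 0, so the state is separable.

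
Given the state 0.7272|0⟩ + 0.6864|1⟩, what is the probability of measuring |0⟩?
0.5288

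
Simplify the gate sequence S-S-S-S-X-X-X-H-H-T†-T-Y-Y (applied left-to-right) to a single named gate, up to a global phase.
X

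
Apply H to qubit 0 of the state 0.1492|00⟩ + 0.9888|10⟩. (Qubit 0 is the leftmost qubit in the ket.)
0.8047|00⟩ - 0.5937|10⟩

H on qubit 0 mixes each pair of kets that differ only in qubit 0: amplitudes (a, b) of (|…0…⟩, |…1…⟩) become ((a + b)/√2, (a − b)/√2). Kets absent from the input have amplitude 0.
(|00⟩, |10⟩): (a, b) = (0.1492, 0.9888) → (0.8047, -0.5937)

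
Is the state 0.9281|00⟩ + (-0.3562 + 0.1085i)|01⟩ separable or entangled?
Separable

Writing the state as a|00⟩ + b|01⟩ + c|10⟩ + d|11⟩, it is a product state iff ad − bc = 0.
Here (a, b, c, d) = (0.9281, (-0.3562 + 0.1085i), 0, 0): ad − bc = (0.9281)(0) − (-0.3562 + 0.1085i)(0) = 0, so the state is separable.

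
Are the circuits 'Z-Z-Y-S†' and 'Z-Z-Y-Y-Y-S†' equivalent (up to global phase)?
Yes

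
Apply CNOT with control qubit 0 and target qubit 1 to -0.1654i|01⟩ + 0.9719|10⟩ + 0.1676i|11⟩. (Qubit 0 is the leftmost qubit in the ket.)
-0.1654i|01⟩ + 0.1676i|10⟩ + 0.9719|11⟩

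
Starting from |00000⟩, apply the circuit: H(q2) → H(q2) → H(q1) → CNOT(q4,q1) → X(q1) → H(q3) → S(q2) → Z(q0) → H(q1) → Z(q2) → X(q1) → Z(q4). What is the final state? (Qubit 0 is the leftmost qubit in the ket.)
1/√2|01000⟩ + 1/√2|01010⟩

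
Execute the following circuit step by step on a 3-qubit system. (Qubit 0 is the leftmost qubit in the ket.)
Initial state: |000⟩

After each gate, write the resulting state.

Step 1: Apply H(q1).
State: 1/√2|000⟩ + 1/√2|010⟩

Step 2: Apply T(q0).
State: 1/√2|000⟩ + 1/√2|010⟩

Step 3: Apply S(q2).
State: 1/√2|000⟩ + 1/√2|010⟩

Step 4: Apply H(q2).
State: 1/2|000⟩ + 1/2|001⟩ + 1/2|010⟩ + 1/2|011⟩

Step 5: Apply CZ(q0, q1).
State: 1/2|000⟩ + 1/2|001⟩ + 1/2|010⟩ + 1/2|011⟩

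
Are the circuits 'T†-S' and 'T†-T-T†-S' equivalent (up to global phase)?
Yes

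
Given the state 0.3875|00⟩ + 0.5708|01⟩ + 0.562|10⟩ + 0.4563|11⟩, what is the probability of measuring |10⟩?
0.3158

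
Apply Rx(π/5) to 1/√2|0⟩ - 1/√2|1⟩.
(0.6725 + 0.2185i)|0⟩ + (-0.6725 - 0.2185i)|1⟩

Rx(π/5) = [[cos(θ/2), −i·sin(θ/2)], [−i·sin(θ/2), cos(θ/2)]]; θ = π/5, cos(θ/2) ≈ 0.951057, sin(θ/2) ≈ 0.309017.
With a = amp(|0⟩) = 1/√2 and b = amp(|1⟩) = -1/√2:
new amp(|0⟩) = (0.951057)·a + (-0.309017i)·b = (0.6725 + 0.2185i)
new amp(|1⟩) = (-0.309017i)·a + (0.951057)·b = (-0.6725 - 0.2185i)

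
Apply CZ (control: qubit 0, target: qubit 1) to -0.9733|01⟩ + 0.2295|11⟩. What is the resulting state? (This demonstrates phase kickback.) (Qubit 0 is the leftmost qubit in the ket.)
-0.9733|01⟩ - 0.2295|11⟩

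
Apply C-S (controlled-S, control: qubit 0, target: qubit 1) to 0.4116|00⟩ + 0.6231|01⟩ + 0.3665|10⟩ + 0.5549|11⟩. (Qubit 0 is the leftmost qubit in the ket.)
0.4116|00⟩ + 0.6231|01⟩ + 0.3665|10⟩ + 0.5549i|11⟩

C-S leaves the control-|0⟩ kets |00⟩, |01⟩ unchanged and applies S to qubit 1 on the control-|1⟩ pair (|10⟩, |11⟩).
S = [[1, 0], [0, i]].
With a = amp(|10⟩) = 0.3665 and b = amp(|11⟩) = 0.5549:
new amp(|10⟩) = (1)·a = 0.3665
new amp(|11⟩) = (i)·b = 0.5549i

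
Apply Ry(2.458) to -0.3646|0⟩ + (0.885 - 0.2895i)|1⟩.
(-0.956 + 0.2728i)|0⟩ + (-0.04688 - 0.09703i)|1⟩

Ry(2.458) = [[cos(θ/2), −sin(θ/2)], [sin(θ/2), cos(θ/2)]]; θ = 2.458, cos(θ/2) ≈ 0.33518, sin(θ/2) ≈ 0.942154.
With a = amp(|0⟩) = -0.3646 and b = amp(|1⟩) = (0.885 - 0.2895i):
new amp(|0⟩) = (0.33518)·a + (-0.942154)·b = (-0.956 + 0.2728i)
new amp(|1⟩) = (0.942154)·a + (0.33518)·b = (-0.04688 - 0.09703i)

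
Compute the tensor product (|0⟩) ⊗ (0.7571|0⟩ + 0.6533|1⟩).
0.7571|00⟩ + 0.6533|01⟩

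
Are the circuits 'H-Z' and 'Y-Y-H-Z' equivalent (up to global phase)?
Yes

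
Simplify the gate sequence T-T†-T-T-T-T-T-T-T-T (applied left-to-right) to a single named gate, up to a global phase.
I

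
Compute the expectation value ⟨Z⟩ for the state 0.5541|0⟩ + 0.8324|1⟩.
-0.3859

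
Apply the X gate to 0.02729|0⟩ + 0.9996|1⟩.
0.9996|0⟩ + 0.02729|1⟩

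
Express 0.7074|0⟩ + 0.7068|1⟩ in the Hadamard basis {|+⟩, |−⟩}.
|+⟩ + 0.0004243|−⟩

With |ψ⟩ = α|0⟩ + β|1⟩, the Hadamard-basis coefficients are ⟨+|ψ⟩ = (α + β)/√2 and ⟨−|ψ⟩ = (α − β)/√2.
Here α = 0.7074, β = 0.7068: (α + β)/√2 = 1, (α − β)/√2 = 0.0004243.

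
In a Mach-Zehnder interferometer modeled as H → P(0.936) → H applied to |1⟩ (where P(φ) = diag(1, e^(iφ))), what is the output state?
(0.2035 - 0.4026i)|0⟩ + (0.7965 + 0.4026i)|1⟩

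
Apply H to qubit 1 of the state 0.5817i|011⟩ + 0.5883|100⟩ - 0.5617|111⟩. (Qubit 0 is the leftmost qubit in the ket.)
0.4113i|001⟩ - 0.4113i|011⟩ + 0.416|100⟩ - 0.3972|101⟩ + 0.416|110⟩ + 0.3972|111⟩

H on qubit 1 mixes each pair of kets that differ only in qubit 1: amplitudes (a, b) of (|…0…⟩, |…1…⟩) become ((a + b)/√2, (a − b)/√2). Kets absent from the input have amplitude 0.
(|001⟩, |011⟩): (a, b) = (0, 0.5817i) → (0.4113i, -0.4113i)
(|100⟩, |110⟩): (a, b) = (0.5883, 0) → (0.416, 0.416)
(|101⟩, |111⟩): (a, b) = (0, -0.5617) → (-0.3972, 0.3972)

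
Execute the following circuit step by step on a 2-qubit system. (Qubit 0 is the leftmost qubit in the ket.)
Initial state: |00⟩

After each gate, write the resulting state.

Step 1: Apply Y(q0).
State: i|10⟩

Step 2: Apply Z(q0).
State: -i|10⟩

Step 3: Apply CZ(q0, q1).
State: -i|10⟩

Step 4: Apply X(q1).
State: -i|11⟩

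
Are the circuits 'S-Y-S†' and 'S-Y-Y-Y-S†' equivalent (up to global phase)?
Yes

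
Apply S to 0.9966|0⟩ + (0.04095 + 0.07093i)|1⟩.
0.9966|0⟩ + (-0.07093 + 0.04095i)|1⟩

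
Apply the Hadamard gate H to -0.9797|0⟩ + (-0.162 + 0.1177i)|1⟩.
(-0.8073 + 0.08323i)|0⟩ + (-0.5782 - 0.08323i)|1⟩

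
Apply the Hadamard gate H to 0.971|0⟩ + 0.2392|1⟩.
0.8557|0⟩ + 0.5175|1⟩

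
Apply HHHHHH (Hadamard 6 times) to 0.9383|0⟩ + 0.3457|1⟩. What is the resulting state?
0.9383|0⟩ + 0.3457|1⟩

H² = I, so an even number of Hadamards cancels: H^6 = I and the state is unchanged.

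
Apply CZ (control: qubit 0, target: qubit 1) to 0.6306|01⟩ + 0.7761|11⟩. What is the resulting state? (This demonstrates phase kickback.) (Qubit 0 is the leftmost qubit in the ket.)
0.6306|01⟩ - 0.7761|11⟩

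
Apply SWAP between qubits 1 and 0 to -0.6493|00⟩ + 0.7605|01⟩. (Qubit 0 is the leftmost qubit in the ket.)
-0.6493|00⟩ + 0.7605|10⟩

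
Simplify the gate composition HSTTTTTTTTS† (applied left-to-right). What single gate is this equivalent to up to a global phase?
H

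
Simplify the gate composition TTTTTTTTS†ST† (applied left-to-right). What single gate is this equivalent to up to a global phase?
T†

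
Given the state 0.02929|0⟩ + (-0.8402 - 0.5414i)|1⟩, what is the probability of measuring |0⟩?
0.0008579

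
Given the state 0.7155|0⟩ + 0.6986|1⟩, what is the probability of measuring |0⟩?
0.5119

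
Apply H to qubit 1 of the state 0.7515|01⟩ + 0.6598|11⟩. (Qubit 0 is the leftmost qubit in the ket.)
0.5314|00⟩ - 0.5314|01⟩ + 0.4665|10⟩ - 0.4665|11⟩

H on qubit 1 mixes each pair of kets that differ only in qubit 1: amplitudes (a, b) of (|…0…⟩, |…1…⟩) become ((a + b)/√2, (a − b)/√2). Kets absent from the input have amplitude 0.
(|00⟩, |01⟩): (a, b) = (0, 0.7515) → (0.5314, -0.5314)
(|10⟩, |11⟩): (a, b) = (0, 0.6598) → (0.4665, -0.4665)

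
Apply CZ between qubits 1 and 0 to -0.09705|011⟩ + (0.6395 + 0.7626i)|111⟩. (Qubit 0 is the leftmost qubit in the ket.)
-0.09705|011⟩ + (-0.6395 - 0.7626i)|111⟩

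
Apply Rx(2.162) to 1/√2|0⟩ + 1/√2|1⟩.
(0.3327 - 0.624i)|0⟩ + (0.3327 - 0.624i)|1⟩

Rx(2.162) = [[cos(θ/2), −i·sin(θ/2)], [−i·sin(θ/2), cos(θ/2)]]; θ = 2.162, cos(θ/2) ≈ 0.470446, sin(θ/2) ≈ 0.882429.
With a = amp(|0⟩) = 1/√2 and b = amp(|1⟩) = 1/√2:
new amp(|0⟩) = (0.470446)·a + (-0.882429i)·b = (0.3327 - 0.624i)
new amp(|1⟩) = (-0.882429i)·a + (0.470446)·b = (0.3327 - 0.624i)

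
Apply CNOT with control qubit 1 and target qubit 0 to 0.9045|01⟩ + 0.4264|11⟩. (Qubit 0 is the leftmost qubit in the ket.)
0.4264|01⟩ + 0.9045|11⟩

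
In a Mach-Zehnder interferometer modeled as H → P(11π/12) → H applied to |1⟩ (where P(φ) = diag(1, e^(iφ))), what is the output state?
(0.983 - 0.1294i)|0⟩ + (0.01704 + 0.1294i)|1⟩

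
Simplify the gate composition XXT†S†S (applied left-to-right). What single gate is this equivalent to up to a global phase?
T†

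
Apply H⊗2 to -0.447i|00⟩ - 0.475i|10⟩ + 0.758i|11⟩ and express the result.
-0.082i|00⟩ - 0.84i|01⟩ - 0.365i|10⟩ + 0.393i|11⟩

H⊗2 gives amp(|y⟩) = (1/2) Σ_x (−1)^(x·y) amp(|x⟩), where x·y is the number of positions in which both x and y have a 1.
|00⟩: (-0.447i - 0.475i + 0.758i)/2 = -0.082i
|01⟩: (-0.447i - 0.475i - 0.758i)/2 = -0.84i
|10⟩: (-0.447i + 0.475i - 0.758i)/2 = -0.365i
|11⟩: (-0.447i + 0.475i + 0.758i)/2 = 0.393i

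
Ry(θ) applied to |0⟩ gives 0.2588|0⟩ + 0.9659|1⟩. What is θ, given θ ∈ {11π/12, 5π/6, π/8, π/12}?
5π/6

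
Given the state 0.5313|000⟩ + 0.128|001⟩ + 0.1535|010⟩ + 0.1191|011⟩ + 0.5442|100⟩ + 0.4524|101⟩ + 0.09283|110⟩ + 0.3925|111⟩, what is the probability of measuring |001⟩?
0.01638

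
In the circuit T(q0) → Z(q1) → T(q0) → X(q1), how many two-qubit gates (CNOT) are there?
0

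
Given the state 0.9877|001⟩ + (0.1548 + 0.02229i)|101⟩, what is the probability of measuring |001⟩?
0.9756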